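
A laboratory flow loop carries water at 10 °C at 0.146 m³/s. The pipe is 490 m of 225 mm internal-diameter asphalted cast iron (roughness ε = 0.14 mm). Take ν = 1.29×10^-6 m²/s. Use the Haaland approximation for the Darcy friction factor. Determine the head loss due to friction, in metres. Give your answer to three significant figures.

V = 4Q/(πD²) = 4·0.146/(π·0.225²) = 3.672 m/s
Re = VD/ν = 3.672·0.225/1.29×10^-6 = 6.40×10^5 → turbulent
ε/D = 0.14/225 = 6.22×10^-4
Haaland: f = 0.01816
h_f = f(L/D)V²/(2g) = 0.01816·(490/0.225)·3.672²/(2·9.81) = 27.18 m

h_f ≈ 27.2 m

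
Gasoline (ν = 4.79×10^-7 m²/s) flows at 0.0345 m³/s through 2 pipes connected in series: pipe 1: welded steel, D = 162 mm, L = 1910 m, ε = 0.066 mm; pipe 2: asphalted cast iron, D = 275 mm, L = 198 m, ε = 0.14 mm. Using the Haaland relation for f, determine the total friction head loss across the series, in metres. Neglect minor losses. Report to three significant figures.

Pipe 1: V = 1.674 m/s, Re = 5.66×10^5, ε/D = 4.07×10^-4, f = 0.01686, h_1 = f(L/D)V²/2g = 28.38 m
Pipe 2: V = 0.5808 m/s, Re = 3.33×10^5, ε/D = 5.09×10^-4, f = 0.01801, h_2 = f(L/D)V²/2g = 0.2229 m
Series → Q common, losses add: H = Σh = 28.60 m

H ≈ 28.6 m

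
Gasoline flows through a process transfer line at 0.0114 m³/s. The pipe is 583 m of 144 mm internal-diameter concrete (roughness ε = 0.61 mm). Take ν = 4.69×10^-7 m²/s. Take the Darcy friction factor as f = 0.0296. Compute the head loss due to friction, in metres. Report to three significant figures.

h_f ≈ 2.99 m

V = 4Q/(πD²) = 4·0.0114/(π·0.144²) = 0.7000 m/s
h_f = f(L/D)V²/(2g) = 0.02960·(583/0.144)·0.7000²/(2·9.81) = 2.993 m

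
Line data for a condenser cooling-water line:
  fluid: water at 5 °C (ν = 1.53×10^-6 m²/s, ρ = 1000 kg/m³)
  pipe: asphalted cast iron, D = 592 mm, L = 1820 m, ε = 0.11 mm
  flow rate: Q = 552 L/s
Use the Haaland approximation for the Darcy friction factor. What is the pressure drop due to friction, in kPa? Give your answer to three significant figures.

V = 4Q/(πD²) = 4·0.552/(π·0.592²) = 2.005 m/s
Re = VD/ν = 2.005·0.592/1.53×10^-6 = 7.76×10^5 → turbulent
ε/D = 0.11/592 = 1.86×10^-4
Haaland: f = 0.01466
h_f = f(L/D)V²/(2g) = 0.01466·(1820/0.592)·2.005²/(2·9.81) = 9.238 m
Δp = ρg·h_f = 1000·9.81·9.238 = 90.63 kPa

Δp ≈ 90.6 kPa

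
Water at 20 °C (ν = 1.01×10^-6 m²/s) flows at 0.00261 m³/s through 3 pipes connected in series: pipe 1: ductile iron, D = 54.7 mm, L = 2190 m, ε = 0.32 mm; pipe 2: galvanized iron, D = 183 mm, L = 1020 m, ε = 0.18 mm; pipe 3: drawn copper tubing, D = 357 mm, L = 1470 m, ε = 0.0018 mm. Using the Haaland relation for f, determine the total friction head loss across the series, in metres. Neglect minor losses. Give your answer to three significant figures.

Pipe 1: V = 1.111 m/s, Re = 6.02×10^4, ε/D = 0.00585, f = 0.03319, h_1 = f(L/D)V²/2g = 83.55 m
Pipe 2: V = 0.09923 m/s, Re = 1.80×10^4, ε/D = 9.84×10^-4, f = 0.02819, h_2 = f(L/D)V²/2g = 0.07887 m
Pipe 3: V = 0.02607 m/s, Re = 9220, ε/D = 5.04×10^-6, f = 0.03159, h_3 = f(L/D)V²/2g = 0.004508 m
Series → Q common, losses add: H = Σh = 83.63 m

H ≈ 83.6 m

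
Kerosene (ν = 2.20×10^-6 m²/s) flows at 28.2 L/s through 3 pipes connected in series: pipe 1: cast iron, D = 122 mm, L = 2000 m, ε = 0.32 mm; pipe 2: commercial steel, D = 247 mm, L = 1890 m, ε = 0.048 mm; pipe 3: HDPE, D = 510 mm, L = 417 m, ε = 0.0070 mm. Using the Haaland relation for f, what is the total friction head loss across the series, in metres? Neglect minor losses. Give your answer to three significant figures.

H ≈ 130 m

Pipe 1: V = 2.412 m/s, Re = 1.34×10^5, ε/D = 0.00262, f = 0.02622, h_1 = f(L/D)V²/2g = 127.5 m
Pipe 2: V = 0.5885 m/s, Re = 6.61×10^4, ε/D = 1.94×10^-4, f = 0.02016, h_2 = f(L/D)V²/2g = 2.723 m
Pipe 3: V = 0.1380 m/s, Re = 3.20×10^4, ε/D = 1.37×10^-5, f = 0.02298, h_3 = f(L/D)V²/2g = 0.01825 m
Series → Q common, losses add: H = Σh = 130.2 m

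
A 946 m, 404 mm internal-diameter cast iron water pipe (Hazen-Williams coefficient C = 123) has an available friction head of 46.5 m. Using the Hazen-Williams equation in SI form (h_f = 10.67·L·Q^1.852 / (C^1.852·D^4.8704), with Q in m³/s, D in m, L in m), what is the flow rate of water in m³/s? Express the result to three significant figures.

Q ≈ 0.621 m³/s

Rearranging: Q = [h_f·C^1.852·D^4.8704 / (10.67·L)]^(1/1.852)
Q = [46.5·123^1.852·0.404^4.8704 / (10.67·946)]^0.540 = 0.6210 m³/s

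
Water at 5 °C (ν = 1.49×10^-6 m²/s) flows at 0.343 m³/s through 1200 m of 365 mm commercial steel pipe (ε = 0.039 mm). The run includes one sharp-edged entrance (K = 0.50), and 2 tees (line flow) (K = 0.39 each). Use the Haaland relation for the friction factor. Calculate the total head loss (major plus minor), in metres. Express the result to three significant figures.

V = 4Q/(πD²) = 3.278 m/s; V²/2g = 0.5477 m
Re = 8.03×10^5, ε/D = 1.07×10^-4 → f = 0.01367 (Haaland)
Major: h_f = f(L/D)·V²/2g = 0.01367·3288·0.5477 = 24.62 m
Minor: ΣK = 1.28; h_m = ΣK·V²/2g = 0.7010 m
Total H_L = 24.62 + 0.7010 = 25.32 m

H_L ≈ 25.3 m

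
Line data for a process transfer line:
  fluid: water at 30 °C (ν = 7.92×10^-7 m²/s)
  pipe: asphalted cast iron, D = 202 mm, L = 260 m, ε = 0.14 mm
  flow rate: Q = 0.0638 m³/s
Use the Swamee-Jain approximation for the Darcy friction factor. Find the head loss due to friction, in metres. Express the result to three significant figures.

V = 4Q/(πD²) = 4·0.0638/(π·0.202²) = 1.991 m/s
Re = VD/ν = 1.991·0.202/7.92×10^-7 = 5.08×10^5 → turbulent
ε/D = 0.14/202 = 6.93×10^-4
Swamee-Jain: f = 0.01887
h_f = f(L/D)V²/(2g) = 0.01887·(260/0.202)·1.991²/(2·9.81) = 4.907 m

h_f ≈ 4.91 m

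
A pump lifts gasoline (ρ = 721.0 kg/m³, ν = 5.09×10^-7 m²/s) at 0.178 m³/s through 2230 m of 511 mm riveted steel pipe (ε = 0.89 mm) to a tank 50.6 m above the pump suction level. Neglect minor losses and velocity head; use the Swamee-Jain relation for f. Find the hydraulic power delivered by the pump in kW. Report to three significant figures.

P_hyd ≈ 68.5 kW

V = 4Q/(πD²) = 0.8679 m/s; Re = 8.71×10^5; ε/D = 0.00174; f = 0.02290
h_f = f(L/D)V²/2g = 3.837 m
Total head H = z + h_f = 50.6 + 3.837 = 54.44 m
P_hyd = ρgQH = 721.0·9.81·0.178·54.44 = 68.54 kW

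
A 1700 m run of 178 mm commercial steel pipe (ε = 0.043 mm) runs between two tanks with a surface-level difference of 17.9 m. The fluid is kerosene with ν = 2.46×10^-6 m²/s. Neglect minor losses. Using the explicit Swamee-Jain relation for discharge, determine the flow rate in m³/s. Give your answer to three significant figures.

Swamee-Jain (Type II): Q = -0.965·√(gD⁵h_f/L)·ln[ε/(3.7D) + √(3.17ν²L/(gD³h_f))]
√(gD⁵h_f/L) = √(9.81·0.178⁵·17.9/1700) = 0.004296
ε/(3.7D) = 6.53×10^-5; √(3.17ν²L/(gD³h_f)) = 1.81×10^-4
Q = -0.965·0.004296·ln(2.468×10^-4) = 0.03444 m³/s
Check: V = 1.38 m/s, Re = 1.00×10^5, f = 0.01920, h_f = 17.9 m ≈ 17.9 m ✓

Q ≈ 0.0344 m³/s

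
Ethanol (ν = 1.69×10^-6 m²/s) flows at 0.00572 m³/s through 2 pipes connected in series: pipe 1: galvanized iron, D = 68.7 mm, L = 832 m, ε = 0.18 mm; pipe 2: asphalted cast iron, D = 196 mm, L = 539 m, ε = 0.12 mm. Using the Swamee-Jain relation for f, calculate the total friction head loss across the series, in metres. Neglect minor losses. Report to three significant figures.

H ≈ 40.8 m

Pipe 1: V = 1.543 m/s, Re = 6.27×10^4, ε/D = 0.00262, f = 0.02765, h_1 = f(L/D)V²/2g = 40.64 m
Pipe 2: V = 0.1896 m/s, Re = 2.20×10^4, ε/D = 6.12×10^-4, f = 0.02673, h_2 = f(L/D)V²/2g = 0.1347 m
Series → Q common, losses add: H = Σh = 40.78 m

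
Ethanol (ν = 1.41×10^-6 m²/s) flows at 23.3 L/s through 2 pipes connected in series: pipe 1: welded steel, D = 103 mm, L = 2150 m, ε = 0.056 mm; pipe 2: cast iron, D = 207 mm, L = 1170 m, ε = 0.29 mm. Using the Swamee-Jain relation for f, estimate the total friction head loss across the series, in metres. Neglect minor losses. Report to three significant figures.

H ≈ 162 m

Pipe 1: V = 2.796 m/s, Re = 2.04×10^5, ε/D = 5.44×10^-4, f = 0.01913, h_1 = f(L/D)V²/2g = 159.1 m
Pipe 2: V = 0.6923 m/s, Re = 1.02×10^5, ε/D = 0.00140, f = 0.02361, h_2 = f(L/D)V²/2g = 3.261 m
Series → Q common, losses add: H = Σh = 162.4 m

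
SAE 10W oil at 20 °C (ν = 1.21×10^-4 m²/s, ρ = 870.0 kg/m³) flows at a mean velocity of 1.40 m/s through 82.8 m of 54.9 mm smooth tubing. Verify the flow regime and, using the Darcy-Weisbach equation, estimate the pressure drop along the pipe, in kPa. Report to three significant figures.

Re = VD/ν = 1.40·0.05490/1.21×10^-4 = 635 → laminar (Re < 2300)
f = 64/Re = 0.1008
h_f = f(L/D)V²/(2g) = 0.1008·(82.8/0.05490)·1.40²/(2·9.81) = 15.18 m
Δp = ρg·h_f = 870.0·9.81·15.18 = 129.6 kPa

Δp ≈ 130 kPa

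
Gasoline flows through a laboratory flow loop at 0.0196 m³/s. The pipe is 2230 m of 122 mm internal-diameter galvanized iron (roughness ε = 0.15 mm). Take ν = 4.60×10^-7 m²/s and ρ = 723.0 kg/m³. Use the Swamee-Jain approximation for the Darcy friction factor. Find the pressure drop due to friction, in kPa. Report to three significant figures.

Δp ≈ 397 kPa

V = 4Q/(πD²) = 4·0.0196/(π·0.122²) = 1.677 m/s
Re = VD/ν = 1.677·0.122/4.60×10^-7 = 4.45×10^5 → turbulent
ε/D = 0.15/122 = 0.00123
Swamee-Jain: f = 0.02137
h_f = f(L/D)V²/(2g) = 0.02137·(2230/0.122)·1.677²/(2·9.81) = 55.96 m
Δp = ρg·h_f = 723.0·9.81·55.96 = 396.9 kPa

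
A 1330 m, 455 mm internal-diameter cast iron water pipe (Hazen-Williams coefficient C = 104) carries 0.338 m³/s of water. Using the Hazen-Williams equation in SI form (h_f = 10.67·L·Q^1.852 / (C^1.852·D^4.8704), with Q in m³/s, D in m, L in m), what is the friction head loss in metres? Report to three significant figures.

h_f ≈ 16.2 m

h_f = 10.67·1330·0.338^1.852 / (104^1.852·0.455^4.8704) = 16.20 m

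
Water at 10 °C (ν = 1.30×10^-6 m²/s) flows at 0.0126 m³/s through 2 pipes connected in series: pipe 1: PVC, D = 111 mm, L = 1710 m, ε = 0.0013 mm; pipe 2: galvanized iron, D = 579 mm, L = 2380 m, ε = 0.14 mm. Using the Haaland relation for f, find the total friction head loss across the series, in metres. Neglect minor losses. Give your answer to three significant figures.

H ≈ 23.3 m

Pipe 1: V = 1.302 m/s, Re = 1.11×10^5, ε/D = 1.17×10^-5, f = 0.01748, h_1 = f(L/D)V²/2g = 23.27 m
Pipe 2: V = 0.04785 m/s, Re = 2.13×10^4, ε/D = 2.42×10^-4, f = 0.02577, h_2 = f(L/D)V²/2g = 0.01237 m
Series → Q common, losses add: H = Σh = 23.29 m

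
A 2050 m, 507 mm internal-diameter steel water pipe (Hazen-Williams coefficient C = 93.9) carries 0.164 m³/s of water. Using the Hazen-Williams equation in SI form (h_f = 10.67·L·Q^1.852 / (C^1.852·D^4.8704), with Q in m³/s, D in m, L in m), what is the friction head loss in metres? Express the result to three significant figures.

h_f ≈ 4.67 m

h_f = 10.67·2050·0.164^1.852 / (93.9^1.852·0.507^4.8704) = 4.668 m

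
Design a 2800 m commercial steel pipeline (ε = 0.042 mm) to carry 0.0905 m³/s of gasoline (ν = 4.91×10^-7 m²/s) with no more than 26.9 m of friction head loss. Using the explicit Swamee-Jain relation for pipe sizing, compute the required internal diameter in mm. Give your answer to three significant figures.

D ≈ 255 mm

Swamee-Jain (Type III): D = 0.66·[ε^1.25·(LQ²/(gh_f))^4.75 + ν·Q^9.4·(L/(gh_f))^5.2]^0.04
LQ²/(gh_f) = 0.08690; L/(gh_f) = 10.61
Term 1 = ε^1.25·(…)^4.75 = 3.09×10^-11; Term 2 = ν·Q^9.4·(…)^5.2 = 1.65×10^-11
D = 0.66·(3.09×10^-11 + 1.65×10^-11)^0.04 = 0.2550 m = 255 mm
Check: V = 1.77 m/s, Re = 9.20×10^5, f = 0.01444, h_f = 25.4 m ≈ 26.9 m ✓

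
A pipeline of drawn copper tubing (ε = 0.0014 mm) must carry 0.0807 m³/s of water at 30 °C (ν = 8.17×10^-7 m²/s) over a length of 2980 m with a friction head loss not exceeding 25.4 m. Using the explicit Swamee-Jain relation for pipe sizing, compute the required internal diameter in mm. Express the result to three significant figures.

D ≈ 245 mm

Swamee-Jain (Type III): D = 0.66·[ε^1.25·(LQ²/(gh_f))^4.75 + ν·Q^9.4·(L/(gh_f))^5.2]^0.04
LQ²/(gh_f) = 0.07789; L/(gh_f) = 11.96
Term 1 = ε^1.25·(…)^4.75 = 2.61×10^-13; Term 2 = ν·Q^9.4·(…)^5.2 = 1.74×10^-11
D = 0.66·(2.61×10^-13 + 1.74×10^-11)^0.04 = 0.2452 m = 245 mm
Check: V = 1.71 m/s, Re = 5.13×10^5, f = 0.01312, h_f = 23.8 m ≈ 25.4 m ✓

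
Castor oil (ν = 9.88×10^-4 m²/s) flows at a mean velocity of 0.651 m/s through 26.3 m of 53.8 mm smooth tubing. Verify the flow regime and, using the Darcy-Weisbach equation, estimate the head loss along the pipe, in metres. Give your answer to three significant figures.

Re = VD/ν = 0.651·0.05380/9.88×10^-4 = 35.4 → laminar (Re < 2300)
f = 64/Re = 1.805
h_f = f(L/D)V²/(2g) = 1.805·(26.3/0.05380)·0.651²/(2·9.81) = 19.06 m

h_f ≈ 19.1 m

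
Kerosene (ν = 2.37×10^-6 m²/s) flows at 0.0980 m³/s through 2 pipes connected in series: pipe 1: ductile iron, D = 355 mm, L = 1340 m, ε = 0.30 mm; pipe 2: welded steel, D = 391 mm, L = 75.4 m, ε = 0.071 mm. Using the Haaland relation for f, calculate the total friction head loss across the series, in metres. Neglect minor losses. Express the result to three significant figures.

Pipe 1: V = 0.9901 m/s, Re = 1.48×10^5, ε/D = 8.45×10^-4, f = 0.02069, h_1 = f(L/D)V²/2g = 3.902 m
Pipe 2: V = 0.8162 m/s, Re = 1.35×10^5, ε/D = 1.82×10^-4, f = 0.01776, h_2 = f(L/D)V²/2g = 0.1163 m
Series → Q common, losses add: H = Σh = 4.019 m

H ≈ 4.02 m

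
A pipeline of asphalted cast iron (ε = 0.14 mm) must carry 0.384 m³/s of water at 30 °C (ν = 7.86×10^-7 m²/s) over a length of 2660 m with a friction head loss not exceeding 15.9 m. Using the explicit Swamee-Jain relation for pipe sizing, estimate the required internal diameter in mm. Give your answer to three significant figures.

D ≈ 508 mm

Swamee-Jain (Type III): D = 0.66·[ε^1.25·(LQ²/(gh_f))^4.75 + ν·Q^9.4·(L/(gh_f))^5.2]^0.04
LQ²/(gh_f) = 2.515; L/(gh_f) = 17.05
Term 1 = ε^1.25·(…)^4.75 = 0.00122; Term 2 = ν·Q^9.4·(…)^5.2 = 2.48×10^-4
D = 0.66·(0.00122 + 2.48×10^-4)^0.04 = 0.5083 m = 508 mm
Check: V = 1.89 m/s, Re = 1.22×10^6, f = 0.01540, h_f = 14.7 m ≈ 15.9 m ✓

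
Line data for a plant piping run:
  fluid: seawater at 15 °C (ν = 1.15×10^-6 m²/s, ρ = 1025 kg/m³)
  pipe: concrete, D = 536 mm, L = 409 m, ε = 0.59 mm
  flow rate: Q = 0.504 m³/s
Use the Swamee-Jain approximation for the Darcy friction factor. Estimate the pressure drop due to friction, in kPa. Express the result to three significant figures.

V = 4Q/(πD²) = 4·0.504/(π·0.536²) = 2.234 m/s
Re = VD/ν = 2.234·0.536/1.15×10^-6 = 1.04×10^6 → turbulent
ε/D = 0.59/536 = 0.00110
Swamee-Jain: f = 0.02046
h_f = f(L/D)V²/(2g) = 0.02046·(409/0.536)·2.234²/(2·9.81) = 3.970 m
Δp = ρg·h_f = 1025·9.81·3.970 = 39.92 kPa

Δp ≈ 39.9 kPa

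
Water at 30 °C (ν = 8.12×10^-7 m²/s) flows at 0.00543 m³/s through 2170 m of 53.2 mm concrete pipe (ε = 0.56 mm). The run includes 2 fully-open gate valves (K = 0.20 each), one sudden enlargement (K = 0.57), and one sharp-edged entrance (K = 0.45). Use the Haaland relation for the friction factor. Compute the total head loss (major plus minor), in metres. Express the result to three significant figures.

V = 4Q/(πD²) = 2.443 m/s; V²/2g = 0.3041 m
Re = 1.60×10^5, ε/D = 0.0105 → f = 0.03899 (Haaland)
Major: h_f = f(L/D)·V²/2g = 0.03899·40789·0.3041 = 483.7 m
Minor: ΣK = 1.42; h_m = ΣK·V²/2g = 0.4319 m
Total H_L = 483.7 + 0.4319 = 484.1 m

H_L ≈ 484 m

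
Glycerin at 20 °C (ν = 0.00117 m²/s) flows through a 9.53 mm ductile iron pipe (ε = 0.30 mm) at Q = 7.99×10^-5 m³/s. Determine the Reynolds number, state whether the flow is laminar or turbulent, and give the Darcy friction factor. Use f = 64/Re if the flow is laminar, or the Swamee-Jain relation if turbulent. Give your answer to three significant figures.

V = 4Q/(πD²) = 1.120 m/s
Re = VD/ν = 1.120·0.00953/0.00117 = 9.12
Re < 2300 → laminar → f = 64/Re = 7.015

Re ≈ 9.12; laminar; f = 64/Re ≈ 7.01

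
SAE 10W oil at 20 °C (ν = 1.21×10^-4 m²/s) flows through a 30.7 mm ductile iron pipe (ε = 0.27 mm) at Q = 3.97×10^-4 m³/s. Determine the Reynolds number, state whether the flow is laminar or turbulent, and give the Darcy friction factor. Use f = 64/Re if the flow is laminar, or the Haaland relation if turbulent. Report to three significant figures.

V = 4Q/(πD²) = 0.5363 m/s
Re = VD/ν = 0.5363·0.0307/1.21×10^-4 = 136
Re < 2300 → laminar → f = 64/Re = 0.4703

Re ≈ 136; laminar; f = 64/Re ≈ 0.470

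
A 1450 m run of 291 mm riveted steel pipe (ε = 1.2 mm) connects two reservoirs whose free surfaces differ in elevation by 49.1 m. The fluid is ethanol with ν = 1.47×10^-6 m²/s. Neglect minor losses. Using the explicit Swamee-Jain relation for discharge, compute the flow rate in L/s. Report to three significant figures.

Q ≈ 172 L/s

Swamee-Jain (Type II): Q = -0.965·√(gD⁵h_f/L)·ln[ε/(3.7D) + √(3.17ν²L/(gD³h_f))]
√(gD⁵h_f/L) = √(9.81·0.291⁵·49.1/1450) = 0.02633
ε/(3.7D) = 0.00111; √(3.17ν²L/(gD³h_f)) = 2.89×10^-5
Q = -0.965·0.02633·ln(0.001143) = 0.1721 m³/s
Check: V = 2.59 m/s, Re = 5.12×10^5, f = 0.02898, h_f = 49.3 m ≈ 49.1 m ✓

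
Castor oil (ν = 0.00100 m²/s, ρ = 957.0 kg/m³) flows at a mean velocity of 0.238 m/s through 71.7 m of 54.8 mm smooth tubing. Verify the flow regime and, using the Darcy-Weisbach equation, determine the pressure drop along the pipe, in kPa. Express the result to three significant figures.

Δp ≈ 174 kPa

Re = VD/ν = 0.238·0.05480/0.00100 = 13.0 → laminar (Re < 2300)
f = 64/Re = 4.907
h_f = f(L/D)V²/(2g) = 4.907·(71.7/0.05480)·0.238²/(2·9.81) = 18.54 m
Δp = ρg·h_f = 957.0·9.81·18.54 = 174.0 kPa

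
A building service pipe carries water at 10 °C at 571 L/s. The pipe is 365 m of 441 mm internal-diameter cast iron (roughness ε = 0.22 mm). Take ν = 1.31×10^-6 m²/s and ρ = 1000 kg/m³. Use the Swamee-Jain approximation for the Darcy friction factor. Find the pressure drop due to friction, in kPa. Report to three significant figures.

Δp ≈ 99.4 kPa

V = 4Q/(πD²) = 4·0.571/(π·0.441²) = 3.738 m/s
Re = VD/ν = 3.738·0.441/1.31×10^-6 = 1.26×10^6 → turbulent
ε/D = 0.22/441 = 4.99×10^-4
Swamee-Jain: f = 0.01718
h_f = f(L/D)V²/(2g) = 0.01718·(365/0.441)·3.738²/(2·9.81) = 10.13 m
Δp = ρg·h_f = 1000·9.81·10.13 = 99.38 kPa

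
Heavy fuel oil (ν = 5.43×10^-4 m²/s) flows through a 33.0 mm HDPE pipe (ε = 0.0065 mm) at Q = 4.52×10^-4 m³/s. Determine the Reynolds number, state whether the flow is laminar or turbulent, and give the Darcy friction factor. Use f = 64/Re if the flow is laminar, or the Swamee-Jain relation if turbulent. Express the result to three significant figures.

Re ≈ 32.1; laminar; f = 64/Re ≈ 1.99

V = 4Q/(πD²) = 0.5285 m/s
Re = VD/ν = 0.5285·0.0330/5.43×10^-4 = 32.1
Re < 2300 → laminar → f = 64/Re = 1.993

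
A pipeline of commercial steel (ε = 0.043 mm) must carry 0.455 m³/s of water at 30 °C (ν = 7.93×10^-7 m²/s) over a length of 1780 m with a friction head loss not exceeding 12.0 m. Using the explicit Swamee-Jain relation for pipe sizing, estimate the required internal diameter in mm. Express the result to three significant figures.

D ≈ 508 mm

Swamee-Jain (Type III): D = 0.66·[ε^1.25·(LQ²/(gh_f))^4.75 + ν·Q^9.4·(L/(gh_f))^5.2]^0.04
LQ²/(gh_f) = 3.130; L/(gh_f) = 15.12
Term 1 = ε^1.25·(…)^4.75 = 7.87×10^-4; Term 2 = ν·Q^9.4·(…)^5.2 = 6.58×10^-4
D = 0.66·(7.87×10^-4 + 6.58×10^-4)^0.04 = 0.5081 m = 508 mm
Check: V = 2.24 m/s, Re = 1.44×10^6, f = 0.01288, h_f = 11.6 m ≈ 12.0 m ✓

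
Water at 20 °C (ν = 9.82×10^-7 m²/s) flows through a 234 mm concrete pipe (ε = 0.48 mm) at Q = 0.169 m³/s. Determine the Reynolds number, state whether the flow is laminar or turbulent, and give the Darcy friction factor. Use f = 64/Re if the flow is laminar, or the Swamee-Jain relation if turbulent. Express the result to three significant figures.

V = 4Q/(πD²) = 3.930 m/s
Re = VD/ν = 3.930·0.234/9.82×10^-7 = 9.36×10^5
Re > 4000 → turbulent; ε/D = 0.00205
Swamee-Jain: f = 0.02385

Re ≈ 9.36×10^5; turbulent; f ≈ 0.0239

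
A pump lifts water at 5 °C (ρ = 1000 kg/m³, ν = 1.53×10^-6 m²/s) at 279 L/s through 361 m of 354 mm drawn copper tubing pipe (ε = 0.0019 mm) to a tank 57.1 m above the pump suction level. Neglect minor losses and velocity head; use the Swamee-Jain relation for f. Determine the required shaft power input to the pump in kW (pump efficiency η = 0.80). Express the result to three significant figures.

V = 4Q/(πD²) = 2.835 m/s; Re = 6.56×10^5; ε/D = 5.37×10^-6; f = 0.01258
h_f = f(L/D)V²/2g = 5.254 m
Total head H = z + h_f = 57.1 + 5.254 = 62.35 m
P_hyd = ρgQH = 1000·9.81·0.279·62.35 = 170.7 kW
P_shaft = P_hyd/η = 170.7/0.80 = 213.3 kW

P_shaft ≈ 213 kW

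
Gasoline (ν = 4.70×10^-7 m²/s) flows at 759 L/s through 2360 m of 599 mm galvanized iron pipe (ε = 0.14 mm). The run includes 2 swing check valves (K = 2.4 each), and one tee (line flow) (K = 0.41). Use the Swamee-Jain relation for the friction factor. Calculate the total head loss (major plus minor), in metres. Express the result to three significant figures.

H_L ≈ 23.1 m

V = 4Q/(πD²) = 2.693 m/s; V²/2g = 0.3697 m
Re = 3.43×10^6, ε/D = 2.34×10^-4 → f = 0.01451 (Swamee-Jain)
Major: h_f = f(L/D)·V²/2g = 0.01451·3940·0.3697 = 21.14 m
Minor: ΣK = 5.21; h_m = ΣK·V²/2g = 1.926 m
Total H_L = 21.14 + 1.926 = 23.07 m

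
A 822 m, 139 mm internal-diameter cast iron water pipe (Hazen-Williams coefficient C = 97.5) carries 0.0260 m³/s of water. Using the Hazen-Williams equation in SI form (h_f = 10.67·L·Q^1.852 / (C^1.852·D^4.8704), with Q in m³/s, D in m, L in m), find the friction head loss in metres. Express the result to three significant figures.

h_f ≈ 31.5 m

h_f = 10.67·822·0.0260^1.852 / (97.5^1.852·0.139^4.8704) = 31.46 m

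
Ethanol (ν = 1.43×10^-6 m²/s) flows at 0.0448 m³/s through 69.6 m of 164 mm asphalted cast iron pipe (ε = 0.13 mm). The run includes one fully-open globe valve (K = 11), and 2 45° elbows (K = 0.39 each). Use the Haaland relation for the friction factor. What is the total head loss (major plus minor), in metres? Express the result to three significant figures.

H_L ≈ 4.63 m

V = 4Q/(πD²) = 2.121 m/s; V²/2g = 0.2292 m
Re = 2.43×10^5, ε/D = 7.93×10^-4 → f = 0.01981 (Haaland)
Major: h_f = f(L/D)·V²/2g = 0.01981·424.4·0.2292 = 1.927 m
Minor: ΣK = 11.8; h_m = ΣK·V²/2g = 2.701 m
Total H_L = 1.927 + 2.701 = 4.628 m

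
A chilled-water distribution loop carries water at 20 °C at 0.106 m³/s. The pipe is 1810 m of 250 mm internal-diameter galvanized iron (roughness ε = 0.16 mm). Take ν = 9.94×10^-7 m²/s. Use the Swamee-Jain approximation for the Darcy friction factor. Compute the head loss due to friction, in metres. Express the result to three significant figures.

h_f ≈ 31.9 m

V = 4Q/(πD²) = 4·0.106/(π·0.250²) = 2.159 m/s
Re = VD/ν = 2.159·0.250/9.94×10^-7 = 5.43×10^5 → turbulent
ε/D = 0.16/250 = 6.40×10^-4
Swamee-Jain: f = 0.01854
h_f = f(L/D)V²/(2g) = 0.01854·(1810/0.250)·2.159²/(2·9.81) = 31.89 m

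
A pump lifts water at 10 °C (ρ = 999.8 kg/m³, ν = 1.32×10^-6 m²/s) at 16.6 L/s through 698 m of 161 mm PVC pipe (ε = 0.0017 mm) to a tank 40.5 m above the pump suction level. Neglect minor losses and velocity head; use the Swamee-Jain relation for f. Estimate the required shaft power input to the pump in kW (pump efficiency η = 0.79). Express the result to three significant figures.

V = 4Q/(πD²) = 0.8154 m/s; Re = 9.95×10^4; ε/D = 1.06×10^-5; f = 0.01795
h_f = f(L/D)V²/2g = 2.637 m
Total head H = z + h_f = 40.5 + 2.637 = 43.14 m
P_hyd = ρgQH = 999.8·9.81·0.0166·43.14 = 7.023 kW
P_shaft = P_hyd/η = 7.023/0.79 = 8.890 kW

P_shaft ≈ 8.89 kW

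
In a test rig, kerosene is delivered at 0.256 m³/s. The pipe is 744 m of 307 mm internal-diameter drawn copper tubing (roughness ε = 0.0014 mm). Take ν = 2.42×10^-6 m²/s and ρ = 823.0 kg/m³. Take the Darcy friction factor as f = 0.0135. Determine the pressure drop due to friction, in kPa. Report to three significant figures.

V = 4Q/(πD²) = 4·0.256/(π·0.307²) = 3.458 m/s
h_f = f(L/D)V²/(2g) = 0.01350·(744/0.307)·3.458²/(2·9.81) = 19.94 m
Δp = ρg·h_f = 823.0·9.81·19.94 = 161.0 kPa

Δp ≈ 161 kPa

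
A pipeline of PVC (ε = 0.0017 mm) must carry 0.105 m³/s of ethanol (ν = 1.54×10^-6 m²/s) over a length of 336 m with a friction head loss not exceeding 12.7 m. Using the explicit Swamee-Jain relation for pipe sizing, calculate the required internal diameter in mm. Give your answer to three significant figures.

Swamee-Jain (Type III): D = 0.66·[ε^1.25·(LQ²/(gh_f))^4.75 + ν·Q^9.4·(L/(gh_f))^5.2]^0.04
LQ²/(gh_f) = 0.02973; L/(gh_f) = 2.697
Term 1 = ε^1.25·(…)^4.75 = 3.44×10^-15; Term 2 = ν·Q^9.4·(…)^5.2 = 1.69×10^-13
D = 0.66·(3.44×10^-15 + 1.69×10^-13)^0.04 = 0.2037 m = 204 mm
Check: V = 3.22 m/s, Re = 4.26×10^5, f = 0.01359, h_f = 11.9 m ≈ 12.7 m ✓

D ≈ 204 mm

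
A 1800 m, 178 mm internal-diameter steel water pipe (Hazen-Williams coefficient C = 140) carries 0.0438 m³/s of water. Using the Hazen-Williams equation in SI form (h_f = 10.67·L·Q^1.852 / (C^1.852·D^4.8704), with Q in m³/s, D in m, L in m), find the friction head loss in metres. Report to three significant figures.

h_f = 10.67·1800·0.0438^1.852 / (140^1.852·0.178^4.8704) = 27.77 m

h_f ≈ 27.8 m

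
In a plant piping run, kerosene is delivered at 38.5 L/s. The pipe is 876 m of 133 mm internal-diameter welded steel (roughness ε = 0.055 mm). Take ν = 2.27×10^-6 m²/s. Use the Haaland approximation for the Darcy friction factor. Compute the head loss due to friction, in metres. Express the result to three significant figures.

V = 4Q/(πD²) = 4·0.0385/(π·0.133²) = 2.771 m/s
Re = VD/ν = 2.771·0.133/2.27×10^-6 = 1.62×10^5 → turbulent
ε/D = 0.055/133 = 4.14×10^-4
Haaland: f = 0.01856
h_f = f(L/D)V²/(2g) = 0.01856·(876/0.133)·2.771²/(2·9.81) = 47.85 m

h_f ≈ 47.8 m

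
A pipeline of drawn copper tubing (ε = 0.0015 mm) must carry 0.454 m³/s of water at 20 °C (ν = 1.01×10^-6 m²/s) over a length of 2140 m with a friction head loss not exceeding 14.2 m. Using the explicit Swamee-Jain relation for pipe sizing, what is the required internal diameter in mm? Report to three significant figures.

D ≈ 499 mm

Swamee-Jain (Type III): D = 0.66·[ε^1.25·(LQ²/(gh_f))^4.75 + ν·Q^9.4·(L/(gh_f))^5.2]^0.04
LQ²/(gh_f) = 3.166; L/(gh_f) = 15.36
Term 1 = ε^1.25·(…)^4.75 = 1.25×10^-5; Term 2 = ν·Q^9.4·(…)^5.2 = 8.92×10^-4
D = 0.66·(1.25×10^-5 + 8.92×10^-4)^0.04 = 0.4986 m = 499 mm
Check: V = 2.32 m/s, Re = 1.15×10^6, f = 0.01142, h_f = 13.5 m ≈ 14.2 m ✓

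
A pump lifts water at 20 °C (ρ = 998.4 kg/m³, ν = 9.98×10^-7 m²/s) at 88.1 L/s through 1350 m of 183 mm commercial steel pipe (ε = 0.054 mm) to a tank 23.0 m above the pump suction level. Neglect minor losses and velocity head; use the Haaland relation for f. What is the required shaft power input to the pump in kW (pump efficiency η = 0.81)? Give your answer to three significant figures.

P_shaft ≈ 96.0 kW

V = 4Q/(πD²) = 3.350 m/s; Re = 6.14×10^5; ε/D = 2.95×10^-4; f = 0.01592
h_f = f(L/D)V²/2g = 67.14 m
Total head H = z + h_f = 23.0 + 67.14 = 90.14 m
P_hyd = ρgQH = 998.4·9.81·0.0881·90.14 = 77.78 kW
P_shaft = P_hyd/η = 77.78/0.81 = 96.02 kW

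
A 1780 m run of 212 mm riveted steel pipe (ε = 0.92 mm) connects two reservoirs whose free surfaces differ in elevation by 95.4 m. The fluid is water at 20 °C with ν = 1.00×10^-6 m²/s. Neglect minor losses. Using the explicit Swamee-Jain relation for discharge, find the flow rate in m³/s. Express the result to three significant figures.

Q ≈ 0.0974 m³/s

Swamee-Jain (Type II): Q = -0.965·√(gD⁵h_f/L)·ln[ε/(3.7D) + √(3.17ν²L/(gD³h_f))]
√(gD⁵h_f/L) = √(9.81·0.212⁵·95.4/1780) = 0.01501
ε/(3.7D) = 0.00117; √(3.17ν²L/(gD³h_f)) = 2.52×10^-5
Q = -0.965·0.01501·ln(0.001198) = 0.09741 m³/s
Check: V = 2.76 m/s, Re = 5.85×10^5, f = 0.02938, h_f = 95.7 m ≈ 95.4 m ✓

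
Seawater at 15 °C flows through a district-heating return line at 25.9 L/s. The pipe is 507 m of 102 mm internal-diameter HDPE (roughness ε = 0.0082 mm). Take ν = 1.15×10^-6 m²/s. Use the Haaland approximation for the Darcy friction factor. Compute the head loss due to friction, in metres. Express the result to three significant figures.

V = 4Q/(πD²) = 4·0.0259/(π·0.102²) = 3.170 m/s
Re = VD/ν = 3.170·0.102/1.15×10^-6 = 2.81×10^5 → turbulent
ε/D = 0.0082/102 = 8.04×10^-5
Haaland: f = 0.01520
h_f = f(L/D)V²/(2g) = 0.01520·(507/0.102)·3.170²/(2·9.81) = 38.70 m

h_f ≈ 38.7 m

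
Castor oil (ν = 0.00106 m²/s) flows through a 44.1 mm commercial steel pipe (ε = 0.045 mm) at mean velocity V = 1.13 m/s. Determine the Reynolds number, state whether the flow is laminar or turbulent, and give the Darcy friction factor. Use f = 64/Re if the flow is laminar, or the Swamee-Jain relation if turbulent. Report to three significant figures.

Re = VD/ν = 1.130·0.0441/0.00106 = 47.0
Re < 2300 → laminar → f = 64/Re = 1.361

Re ≈ 47.0; laminar; f = 64/Re ≈ 1.36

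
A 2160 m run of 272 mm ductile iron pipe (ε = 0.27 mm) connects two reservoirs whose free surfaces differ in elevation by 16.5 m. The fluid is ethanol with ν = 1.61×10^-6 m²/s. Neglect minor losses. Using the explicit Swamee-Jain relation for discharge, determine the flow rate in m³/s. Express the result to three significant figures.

Swamee-Jain (Type II): Q = -0.965·√(gD⁵h_f/L)·ln[ε/(3.7D) + √(3.17ν²L/(gD³h_f))]
√(gD⁵h_f/L) = √(9.81·0.272⁵·16.5/2160) = 0.01056
ε/(3.7D) = 2.68×10^-4; √(3.17ν²L/(gD³h_f)) = 7.38×10^-5
Q = -0.965·0.01056·ln(3.421×10^-4) = 0.08134 m³/s
Check: V = 1.40 m/s, Re = 2.37×10^5, f = 0.02096, h_f = 16.6 m ≈ 16.5 m ✓

Q ≈ 0.0813 m³/s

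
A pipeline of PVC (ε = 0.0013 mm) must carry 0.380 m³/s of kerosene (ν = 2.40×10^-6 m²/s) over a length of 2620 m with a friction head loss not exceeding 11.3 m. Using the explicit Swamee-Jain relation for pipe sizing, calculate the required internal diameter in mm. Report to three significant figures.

Swamee-Jain (Type III): D = 0.66·[ε^1.25·(LQ²/(gh_f))^4.75 + ν·Q^9.4·(L/(gh_f))^5.2]^0.04
LQ²/(gh_f) = 3.413; L/(gh_f) = 23.63
Term 1 = ε^1.25·(…)^4.75 = 1.50×10^-5; Term 2 = ν·Q^9.4·(…)^5.2 = 0.00374
D = 0.66·(1.50×10^-5 + 0.00374)^0.04 = 0.5279 m = 528 mm
Check: V = 1.74 m/s, Re = 3.82×10^5, f = 0.01378, h_f = 10.5 m ≈ 11.3 m ✓

D ≈ 528 mm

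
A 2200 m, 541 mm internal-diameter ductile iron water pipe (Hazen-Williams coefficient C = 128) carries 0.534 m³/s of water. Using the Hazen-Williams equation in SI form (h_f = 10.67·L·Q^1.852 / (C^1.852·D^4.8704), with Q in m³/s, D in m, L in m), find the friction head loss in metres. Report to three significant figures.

h_f = 10.67·2200·0.534^1.852 / (128^1.852·0.541^4.8704) = 18.32 m

h_f ≈ 18.3 m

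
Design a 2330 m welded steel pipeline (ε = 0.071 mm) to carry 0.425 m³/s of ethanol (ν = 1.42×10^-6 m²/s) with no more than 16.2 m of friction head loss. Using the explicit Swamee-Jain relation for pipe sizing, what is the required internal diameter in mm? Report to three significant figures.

Swamee-Jain (Type III): D = 0.66·[ε^1.25·(LQ²/(gh_f))^4.75 + ν·Q^9.4·(L/(gh_f))^5.2]^0.04
LQ²/(gh_f) = 2.648; L/(gh_f) = 14.66
Term 1 = ε^1.25·(…)^4.75 = 6.65×10^-4; Term 2 = ν·Q^9.4·(…)^5.2 = 5.29×10^-4
D = 0.66·(6.65×10^-4 + 5.29×10^-4)^0.04 = 0.5042 m = 504 mm
Check: V = 2.13 m/s, Re = 7.56×10^5, f = 0.01437, h_f = 15.3 m ≈ 16.2 m ✓

D ≈ 504 mm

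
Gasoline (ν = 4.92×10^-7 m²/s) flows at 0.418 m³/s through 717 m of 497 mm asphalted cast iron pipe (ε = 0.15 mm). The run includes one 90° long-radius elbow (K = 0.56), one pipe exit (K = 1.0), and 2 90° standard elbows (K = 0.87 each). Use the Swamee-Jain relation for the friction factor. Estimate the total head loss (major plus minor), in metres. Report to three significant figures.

V = 4Q/(πD²) = 2.155 m/s; V²/2g = 0.2366 m
Re = 2.18×10^6, ε/D = 3.02×10^-4 → f = 0.01538 (Swamee-Jain)
Major: h_f = f(L/D)·V²/2g = 0.01538·1443·0.2366 = 5.250 m
Minor: ΣK = 3.30; h_m = ΣK·V²/2g = 0.7808 m
Total H_L = 5.250 + 0.7808 = 6.031 m

H_L ≈ 6.03 m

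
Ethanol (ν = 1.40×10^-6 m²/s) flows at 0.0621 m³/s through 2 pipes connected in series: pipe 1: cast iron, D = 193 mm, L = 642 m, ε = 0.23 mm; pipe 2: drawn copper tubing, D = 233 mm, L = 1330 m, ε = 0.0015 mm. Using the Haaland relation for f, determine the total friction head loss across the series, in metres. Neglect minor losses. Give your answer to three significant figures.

Pipe 1: V = 2.123 m/s, Re = 2.93×10^5, ε/D = 0.00119, f = 0.02131, h_1 = f(L/D)V²/2g = 16.28 m
Pipe 2: V = 1.456 m/s, Re = 2.42×10^5, ε/D = 6.44×10^-6, f = 0.01498, h_2 = f(L/D)V²/2g = 9.243 m
Series → Q common, losses add: H = Σh = 25.53 m

H ≈ 25.5 m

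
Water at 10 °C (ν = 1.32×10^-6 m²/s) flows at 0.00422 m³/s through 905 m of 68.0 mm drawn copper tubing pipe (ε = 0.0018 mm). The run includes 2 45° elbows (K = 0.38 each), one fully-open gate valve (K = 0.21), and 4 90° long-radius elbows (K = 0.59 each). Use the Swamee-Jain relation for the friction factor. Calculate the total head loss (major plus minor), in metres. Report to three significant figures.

H_L ≈ 18.6 m

V = 4Q/(πD²) = 1.162 m/s; V²/2g = 0.06882 m
Re = 5.99×10^4, ε/D = 2.65×10^-5 → f = 0.02006 (Swamee-Jain)
Major: h_f = f(L/D)·V²/2g = 0.02006·13309·0.06882 = 18.38 m
Minor: ΣK = 3.33; h_m = ΣK·V²/2g = 0.2292 m
Total H_L = 18.38 + 0.2292 = 18.61 m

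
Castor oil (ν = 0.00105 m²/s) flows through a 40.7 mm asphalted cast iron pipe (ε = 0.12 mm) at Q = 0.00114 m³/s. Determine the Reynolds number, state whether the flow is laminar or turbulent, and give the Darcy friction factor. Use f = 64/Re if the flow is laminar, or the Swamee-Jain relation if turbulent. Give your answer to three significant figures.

Re ≈ 34.0; laminar; f = 64/Re ≈ 1.88

V = 4Q/(πD²) = 0.8762 m/s
Re = VD/ν = 0.8762·0.0407/0.00105 = 34.0
Re < 2300 → laminar → f = 64/Re = 1.884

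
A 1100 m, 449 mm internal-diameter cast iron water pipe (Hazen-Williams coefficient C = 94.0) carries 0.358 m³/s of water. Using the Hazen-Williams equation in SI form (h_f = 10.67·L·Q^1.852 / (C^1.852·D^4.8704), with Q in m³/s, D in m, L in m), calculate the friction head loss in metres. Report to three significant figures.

h_f = 10.67·1100·0.358^1.852 / (94.0^1.852·0.449^4.8704) = 19.18 m

h_f ≈ 19.2 m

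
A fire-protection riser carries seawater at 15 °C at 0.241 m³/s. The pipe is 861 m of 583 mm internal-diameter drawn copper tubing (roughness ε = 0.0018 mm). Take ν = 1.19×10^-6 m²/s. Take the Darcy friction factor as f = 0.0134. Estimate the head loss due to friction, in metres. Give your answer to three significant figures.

V = 4Q/(πD²) = 4·0.241/(π·0.583²) = 0.9028 m/s
h_f = f(L/D)V²/(2g) = 0.01340·(861/0.583)·0.9028²/(2·9.81) = 0.8221 m

h_f ≈ 0.822 m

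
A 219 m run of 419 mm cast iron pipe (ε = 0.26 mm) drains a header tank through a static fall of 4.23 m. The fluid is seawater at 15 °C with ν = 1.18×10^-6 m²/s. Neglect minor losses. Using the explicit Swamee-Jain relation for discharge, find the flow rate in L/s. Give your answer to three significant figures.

Q ≈ 410 L/s

Swamee-Jain (Type II): Q = -0.965·√(gD⁵h_f/L)·ln[ε/(3.7D) + √(3.17ν²L/(gD³h_f))]
√(gD⁵h_f/L) = √(9.81·0.419⁵·4.23/219) = 0.04947
ε/(3.7D) = 1.68×10^-4; √(3.17ν²L/(gD³h_f)) = 1.78×10^-5
Q = -0.965·0.04947·ln(1.855×10^-4) = 0.4102 m³/s
Check: V = 2.97 m/s, Re = 1.06×10^6, f = 0.01804, h_f = 4.25 m ≈ 4.23 m ✓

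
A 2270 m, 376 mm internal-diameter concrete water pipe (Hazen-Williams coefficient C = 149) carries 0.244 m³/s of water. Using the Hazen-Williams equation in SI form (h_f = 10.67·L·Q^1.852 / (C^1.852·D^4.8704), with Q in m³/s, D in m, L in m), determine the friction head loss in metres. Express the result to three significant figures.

h_f ≈ 19.7 m

h_f = 10.67·2270·0.244^1.852 / (149^1.852·0.376^4.8704) = 19.67 m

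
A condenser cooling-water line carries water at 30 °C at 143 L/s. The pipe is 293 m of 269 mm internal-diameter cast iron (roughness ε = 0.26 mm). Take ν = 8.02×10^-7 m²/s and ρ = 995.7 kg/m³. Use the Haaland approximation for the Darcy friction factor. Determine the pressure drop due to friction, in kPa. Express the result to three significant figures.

V = 4Q/(πD²) = 4·0.143/(π·0.269²) = 2.516 m/s
Re = VD/ν = 2.516·0.269/8.02×10^-7 = 8.44×10^5 → turbulent
ε/D = 0.26/269 = 9.67×10^-4
Haaland: f = 0.01984
h_f = f(L/D)V²/(2g) = 0.01984·(293/0.269)·2.516²/(2·9.81) = 6.972 m
Δp = ρg·h_f = 995.7·9.81·6.972 = 68.10 kPa

Δp ≈ 68.1 kPa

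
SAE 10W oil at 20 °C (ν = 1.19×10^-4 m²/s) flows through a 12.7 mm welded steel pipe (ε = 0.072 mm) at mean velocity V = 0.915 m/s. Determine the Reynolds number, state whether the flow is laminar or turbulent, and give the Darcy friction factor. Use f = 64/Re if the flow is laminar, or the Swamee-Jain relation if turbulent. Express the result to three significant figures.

Re ≈ 97.7; laminar; f = 64/Re ≈ 0.655

Re = VD/ν = 0.9150·0.0127/1.19×10^-4 = 97.7
Re < 2300 → laminar → f = 64/Re = 0.6554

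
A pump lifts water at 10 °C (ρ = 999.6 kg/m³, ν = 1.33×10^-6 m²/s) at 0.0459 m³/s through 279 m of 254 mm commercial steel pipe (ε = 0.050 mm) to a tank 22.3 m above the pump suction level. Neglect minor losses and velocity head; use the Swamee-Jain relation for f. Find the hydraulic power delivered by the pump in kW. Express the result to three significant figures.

P_hyd ≈ 10.4 kW

V = 4Q/(πD²) = 0.9058 m/s; Re = 1.73×10^5; ε/D = 1.97×10^-4; f = 0.01745
h_f = f(L/D)V²/2g = 0.8016 m
Total head H = z + h_f = 22.3 + 0.8016 = 23.10 m
P_hyd = ρgQH = 999.6·9.81·0.0459·23.10 = 10.40 kW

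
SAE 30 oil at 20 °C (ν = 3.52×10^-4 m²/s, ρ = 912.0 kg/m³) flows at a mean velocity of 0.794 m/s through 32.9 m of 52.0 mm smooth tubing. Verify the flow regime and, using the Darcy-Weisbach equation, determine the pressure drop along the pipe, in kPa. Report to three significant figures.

Δp ≈ 99.2 kPa

Re = VD/ν = 0.794·0.05200/3.52×10^-4 = 117 → laminar (Re < 2300)
f = 64/Re = 0.5456
h_f = f(L/D)V²/(2g) = 0.5456·(32.9/0.05200)·0.794²/(2·9.81) = 11.09 m
Δp = ρg·h_f = 912.0·9.81·11.09 = 99.24 kPa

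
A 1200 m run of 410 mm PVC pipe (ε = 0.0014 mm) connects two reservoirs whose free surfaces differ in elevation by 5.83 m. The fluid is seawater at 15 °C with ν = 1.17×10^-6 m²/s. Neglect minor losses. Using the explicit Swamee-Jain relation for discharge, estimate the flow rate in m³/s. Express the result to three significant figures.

Swamee-Jain (Type II): Q = -0.965·√(gD⁵h_f/L)·ln[ε/(3.7D) + √(3.17ν²L/(gD³h_f))]
√(gD⁵h_f/L) = √(9.81·0.410⁵·5.83/1200) = 0.02350
ε/(3.7D) = 9.23×10^-7; √(3.17ν²L/(gD³h_f)) = 3.63×10^-5
Q = -0.965·0.02350·ln(3.727×10^-5) = 0.2312 m³/s
Check: V = 1.75 m/s, Re = 6.14×10^5, f = 0.01269, h_f = 5.81 m ≈ 5.83 m ✓

Q ≈ 0.231 m³/s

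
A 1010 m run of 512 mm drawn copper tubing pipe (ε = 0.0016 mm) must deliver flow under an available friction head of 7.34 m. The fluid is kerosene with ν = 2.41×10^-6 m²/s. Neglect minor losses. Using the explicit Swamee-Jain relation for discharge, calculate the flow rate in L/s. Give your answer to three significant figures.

Q ≈ 484 L/s

Swamee-Jain (Type II): Q = -0.965·√(gD⁵h_f/L)·ln[ε/(3.7D) + √(3.17ν²L/(gD³h_f))]
√(gD⁵h_f/L) = √(9.81·0.512⁵·7.34/1010) = 0.05008
ε/(3.7D) = 8.45×10^-7; √(3.17ν²L/(gD³h_f)) = 4.39×10^-5
Q = -0.965·0.05008·ln(4.471×10^-5) = 0.4840 m³/s
Check: V = 2.35 m/s, Re = 4.99×10^5, f = 0.01314, h_f = 7.30 m ≈ 7.34 m ✓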